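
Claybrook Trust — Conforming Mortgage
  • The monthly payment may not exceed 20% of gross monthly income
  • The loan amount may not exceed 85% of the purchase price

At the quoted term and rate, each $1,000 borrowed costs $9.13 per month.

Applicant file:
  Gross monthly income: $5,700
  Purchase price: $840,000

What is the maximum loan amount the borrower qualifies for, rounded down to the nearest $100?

$124,800

Payment cap: 20% × $5,700 = $1,140/month.
At $9.13 per $1,000, that supports 1,140/9.13 × 1,000 ≈ $124,863 → $124,800.
LTV cap: 85% × $840,000 = $714,000 → $714,000.
Binding constraint: payment-to-income.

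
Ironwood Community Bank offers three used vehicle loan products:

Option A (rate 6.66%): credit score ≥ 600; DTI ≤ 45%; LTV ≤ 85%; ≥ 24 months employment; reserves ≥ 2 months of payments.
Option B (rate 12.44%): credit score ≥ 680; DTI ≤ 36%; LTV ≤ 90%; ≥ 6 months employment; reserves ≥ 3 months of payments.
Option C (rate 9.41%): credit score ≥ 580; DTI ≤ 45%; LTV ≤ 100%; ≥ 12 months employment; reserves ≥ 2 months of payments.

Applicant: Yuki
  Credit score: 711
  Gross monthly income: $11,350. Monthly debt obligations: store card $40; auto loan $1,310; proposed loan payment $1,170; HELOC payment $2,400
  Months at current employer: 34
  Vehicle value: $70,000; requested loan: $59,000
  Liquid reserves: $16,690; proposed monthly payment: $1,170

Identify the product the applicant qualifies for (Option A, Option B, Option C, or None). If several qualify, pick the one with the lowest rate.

Option A

Total debts = (40 + 1,310 + 1,170 + 2,400) = 4,920; DTI = 4,920/11,350 = 43.3%.
LTV = 59,000/70,000 = 84.3%.
Reserves = 16,690/1,170 = 14.3 months.
Option A: score 711 ≥ 600; DTI 43.3% ≤ 45%; LTV 84.3% ≤ 85%; employment 34 ≥ 24 mo; reserves 14.3 ≥ 2 mo → qualifies.
Option B: score 711 ≥ 680; DTI 43.3% > 36%; LTV 84.3% ≤ 90%; employment 34 ≥ 6 mo; reserves 14.3 ≥ 3 mo → does not qualify.
Option C: score 711 ≥ 580; DTI 43.3% ≤ 45%; LTV 84.3% ≤ 100%; employment 34 ≥ 12 mo; reserves 14.3 ≥ 2 mo → qualifies.
Qualifying: Option A, Option C. Lowest rate is 6.66% → Option A.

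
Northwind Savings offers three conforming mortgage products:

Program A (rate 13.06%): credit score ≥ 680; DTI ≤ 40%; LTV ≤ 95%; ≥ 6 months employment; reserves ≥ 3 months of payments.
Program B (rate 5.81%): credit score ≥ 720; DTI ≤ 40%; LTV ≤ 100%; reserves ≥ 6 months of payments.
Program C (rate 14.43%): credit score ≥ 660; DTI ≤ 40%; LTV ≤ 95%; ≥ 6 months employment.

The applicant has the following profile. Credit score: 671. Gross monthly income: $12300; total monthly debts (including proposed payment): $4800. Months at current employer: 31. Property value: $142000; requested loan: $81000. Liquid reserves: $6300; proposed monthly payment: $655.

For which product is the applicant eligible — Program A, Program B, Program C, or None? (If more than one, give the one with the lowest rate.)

Program C

DTI = 4,800/12,300 = 39%.
LTV = 81,000/142,000 = 57%.
Reserves = 6,300/655 = 9.6 months.
Program A: score 671 < 680; DTI 39% ≤ 40%; LTV 57% ≤ 95%; employment 31 ≥ 6 mo; reserves 9.6 ≥ 3 mo → does not qualify.
Program B: score 671 < 720; DTI 39% ≤ 40%; LTV 57% ≤ 100%; reserves 9.6 ≥ 6 mo → does not qualify.
Program C: score 671 ≥ 660; DTI 39% ≤ 40%; LTV 57% ≤ 95%; employment 31 ≥ 6 mo → qualifies.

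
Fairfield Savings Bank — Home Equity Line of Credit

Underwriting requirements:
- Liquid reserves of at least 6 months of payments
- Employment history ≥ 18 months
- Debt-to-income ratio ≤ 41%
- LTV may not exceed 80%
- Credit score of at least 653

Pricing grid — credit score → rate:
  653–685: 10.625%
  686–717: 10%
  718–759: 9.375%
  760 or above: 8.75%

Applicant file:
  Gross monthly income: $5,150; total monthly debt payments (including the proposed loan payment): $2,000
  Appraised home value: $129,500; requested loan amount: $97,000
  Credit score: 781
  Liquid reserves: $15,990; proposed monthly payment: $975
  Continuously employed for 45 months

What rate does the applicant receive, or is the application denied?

Approved at 8.75%

Credit score 781 ≥ 653 (meets minimum)
DTI: 2,000 ÷ 5,150 = 38.8%, within the 41% cap
LTV = 97,000/129,500 = 74.9% ≤ 80%
Employment 45 ≥ 18 months
Reserves = 15,990/975 = 16.4 months ≥ 6
All requirements met. Score 781 falls in the 760 or above tier → 8.75%.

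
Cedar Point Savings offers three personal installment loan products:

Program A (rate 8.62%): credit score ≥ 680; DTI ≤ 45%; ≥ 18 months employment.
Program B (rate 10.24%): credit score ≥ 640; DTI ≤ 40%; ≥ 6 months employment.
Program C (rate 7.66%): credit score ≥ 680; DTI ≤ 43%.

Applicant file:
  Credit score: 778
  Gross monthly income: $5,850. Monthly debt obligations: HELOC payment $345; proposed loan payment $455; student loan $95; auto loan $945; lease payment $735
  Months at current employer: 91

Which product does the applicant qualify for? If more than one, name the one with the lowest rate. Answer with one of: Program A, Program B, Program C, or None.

Total debts = (345 + 455 + 95 + 945 + 735) = 2,575; DTI = 2,575/5,850 = 44%.
Program A: score 778 ≥ 680; DTI 44% ≤ 45%; employment 91 ≥ 18 mo → qualifies.
Program B: score 778 ≥ 640; DTI 44% > 40%; employment 91 ≥ 6 mo → does not qualify.
Program C: score 778 ≥ 680; DTI 44% > 43% → does not qualify.

Program A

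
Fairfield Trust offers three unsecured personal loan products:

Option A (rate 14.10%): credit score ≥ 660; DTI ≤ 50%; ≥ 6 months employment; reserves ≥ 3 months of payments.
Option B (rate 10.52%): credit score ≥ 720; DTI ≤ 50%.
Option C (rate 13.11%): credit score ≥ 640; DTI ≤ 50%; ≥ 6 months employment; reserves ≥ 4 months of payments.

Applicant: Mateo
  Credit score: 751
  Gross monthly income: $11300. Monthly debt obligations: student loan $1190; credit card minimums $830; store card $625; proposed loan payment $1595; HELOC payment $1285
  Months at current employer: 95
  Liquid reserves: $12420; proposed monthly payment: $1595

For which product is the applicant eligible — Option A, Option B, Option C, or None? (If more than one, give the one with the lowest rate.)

Total debts = (1,190 + 830 + 625 + 1,595 + 1,285) = 5,525; DTI = 5,525/11,300 = 48.9%.
Reserves = 12,420/1,595 = 7.8 months.
Option A: score 751 ≥ 660; DTI 48.9% ≤ 50%; employment 95 ≥ 6 mo; reserves 7.8 ≥ 3 mo → qualifies.
Option B: score 751 ≥ 720; DTI 48.9% ≤ 50% → qualifies.
Option C: score 751 ≥ 640; DTI 48.9% ≤ 50%; employment 95 ≥ 6 mo; reserves 7.8 ≥ 4 mo → qualifies.
Qualifying: Option A, Option B, Option C. Lowest rate is 10.52% → Option B.

Option B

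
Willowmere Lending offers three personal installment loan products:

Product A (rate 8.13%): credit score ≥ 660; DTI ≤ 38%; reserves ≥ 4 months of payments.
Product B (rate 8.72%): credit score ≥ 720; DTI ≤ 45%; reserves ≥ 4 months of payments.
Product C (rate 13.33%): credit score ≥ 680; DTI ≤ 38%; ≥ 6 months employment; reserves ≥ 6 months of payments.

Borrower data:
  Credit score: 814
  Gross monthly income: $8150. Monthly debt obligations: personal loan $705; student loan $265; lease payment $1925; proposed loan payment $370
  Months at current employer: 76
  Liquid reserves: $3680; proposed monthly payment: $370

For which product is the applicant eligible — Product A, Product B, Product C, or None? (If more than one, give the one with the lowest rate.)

Product B

Total debts = (705 + 265 + 1,925 + 370) = 3,265; DTI = 3,265/8,150 = 40.1%.
Reserves = 3,680/370 = 9.9 months.
Product A: score 814 ≥ 660; DTI 40.1% > 38%; reserves 9.9 ≥ 4 mo → does not qualify.
Product B: score 814 ≥ 720; DTI 40.1% ≤ 45%; reserves 9.9 ≥ 4 mo → qualifies.
Product C: score 814 ≥ 680; DTI 40.1% > 38%; employment 76 ≥ 6 mo; reserves 9.9 ≥ 6 mo → does not qualify.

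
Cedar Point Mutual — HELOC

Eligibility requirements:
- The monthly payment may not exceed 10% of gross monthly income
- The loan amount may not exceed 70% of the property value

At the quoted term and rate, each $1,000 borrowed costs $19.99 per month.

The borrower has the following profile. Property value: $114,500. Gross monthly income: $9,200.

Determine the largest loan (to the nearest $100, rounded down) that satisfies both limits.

$46,000

Payment cap: 10% × $9,200 = $920/month.
At $19.99 per $1,000, that supports 920/19.99 × 1,000 ≈ $46,023 → $46,000.
LTV cap: 70% × $114,500 = $80,150 → $80,100.
Binding constraint: payment-to-income.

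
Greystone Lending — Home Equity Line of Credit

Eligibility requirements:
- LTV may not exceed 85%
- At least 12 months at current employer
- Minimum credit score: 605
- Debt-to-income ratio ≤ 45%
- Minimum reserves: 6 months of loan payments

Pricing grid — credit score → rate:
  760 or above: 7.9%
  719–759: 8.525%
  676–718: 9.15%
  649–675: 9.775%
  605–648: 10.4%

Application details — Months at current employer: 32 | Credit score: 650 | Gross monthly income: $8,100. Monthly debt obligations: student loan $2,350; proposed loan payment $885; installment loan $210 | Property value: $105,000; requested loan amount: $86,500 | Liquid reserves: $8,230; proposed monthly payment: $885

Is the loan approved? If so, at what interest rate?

Credit score 650 ≥ 605 (meets minimum)
Loan-to-value = 86,500/105,000 = 82.4% — pass (85% max)
Employment 32 ≥ 12 months
Total monthly debts = (2,350 + 885 + 210) = 3,445. DTI: 3,445 ÷ 8,100 = 42.5%, within the 45% cap
Reserves: 8,230 ÷ 885 = 9.3 months (meets 6-month minimum)
All requirements met. Score 650 falls in the 649–675 tier → 9.775%.

Approved at 9.775%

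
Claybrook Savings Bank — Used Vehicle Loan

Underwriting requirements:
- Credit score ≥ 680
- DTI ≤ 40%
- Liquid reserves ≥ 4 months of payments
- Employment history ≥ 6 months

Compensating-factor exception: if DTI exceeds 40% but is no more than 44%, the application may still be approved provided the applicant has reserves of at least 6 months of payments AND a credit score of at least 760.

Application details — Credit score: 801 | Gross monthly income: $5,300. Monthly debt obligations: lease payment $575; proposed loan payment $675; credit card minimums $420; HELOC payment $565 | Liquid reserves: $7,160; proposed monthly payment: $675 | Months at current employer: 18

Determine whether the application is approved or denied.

Credit score 801 ≥ 680 (meets base)
Total debts = (575 + 675 + 420 + 565) = 2,235. DTI: 2,235 ÷ 5,300 = 42.2%, over the 40% base limit.
Liquid reserves cover 7,160/675 = 10.6 months — ≥ 4 required
Employment 18 ≥ 6 months
42.2% falls in the override range (40%–44%), so the compensating-factor test applies.
Override check — reserves: 10.6 mo (ok); score: 801 (ok).
Both compensating conditions met → exception applies.

Approved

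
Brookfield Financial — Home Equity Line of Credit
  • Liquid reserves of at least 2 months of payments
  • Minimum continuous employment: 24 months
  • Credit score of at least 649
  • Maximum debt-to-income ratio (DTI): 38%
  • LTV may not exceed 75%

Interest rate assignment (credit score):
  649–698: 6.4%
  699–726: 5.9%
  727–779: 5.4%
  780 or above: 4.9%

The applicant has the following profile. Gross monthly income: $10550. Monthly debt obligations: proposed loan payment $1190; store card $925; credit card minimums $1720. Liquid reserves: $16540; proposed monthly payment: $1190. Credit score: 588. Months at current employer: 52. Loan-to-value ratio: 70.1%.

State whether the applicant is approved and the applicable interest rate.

Denied

Credit score 588 < 649 (below minimum)
Reserves: 16,540 ÷ 1,190 = 13.9 months (meets 2-month minimum)
Total monthly debts = (1,190 + 925 + 1,720) = 3,835. DTI: 3,835 ÷ 10,550 = 36.4%, within the 38% cap
Employment 52 ≥ 24 months
LTV 70.1% — within 75%
Not all requirements met → denied.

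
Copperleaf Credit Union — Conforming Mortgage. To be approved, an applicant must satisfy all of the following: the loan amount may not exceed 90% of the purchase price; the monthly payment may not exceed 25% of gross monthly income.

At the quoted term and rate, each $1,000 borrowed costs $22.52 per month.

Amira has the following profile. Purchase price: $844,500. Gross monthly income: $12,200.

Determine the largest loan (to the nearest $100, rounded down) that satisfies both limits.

$135,400

Payment cap: 25% × $12,200 = $3,050/month.
At $22.52 per $1,000, that supports 3,050/22.52 × 1,000 ≈ $135,435 → $135,400.
LTV cap: 90% × $844,500 = $760,050 → $760,000.
Binding constraint: payment-to-income.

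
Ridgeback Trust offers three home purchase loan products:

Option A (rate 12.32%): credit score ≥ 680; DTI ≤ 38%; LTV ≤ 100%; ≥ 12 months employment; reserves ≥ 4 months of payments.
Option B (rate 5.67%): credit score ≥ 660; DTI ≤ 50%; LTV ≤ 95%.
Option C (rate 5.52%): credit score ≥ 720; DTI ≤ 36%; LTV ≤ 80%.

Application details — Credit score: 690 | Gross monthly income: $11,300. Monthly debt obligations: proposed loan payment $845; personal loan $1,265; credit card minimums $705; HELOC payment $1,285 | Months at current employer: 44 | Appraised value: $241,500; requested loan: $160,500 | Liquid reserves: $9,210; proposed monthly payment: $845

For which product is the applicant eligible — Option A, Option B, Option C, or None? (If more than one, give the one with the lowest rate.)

Option B

Total debts = (845 + 1,265 + 705 + 1,285) = 4,100; DTI = 4,100/11,300 = 36.3%.
LTV = 160,500/241,500 = 66.5%.
Reserves = 9,210/845 = 10.9 months.
Option A: score 690 ≥ 680; DTI 36.3% ≤ 38%; LTV 66.5% ≤ 100%; employment 44 ≥ 12 mo; reserves 10.9 ≥ 4 mo → qualifies.
Option B: score 690 ≥ 660; DTI 36.3% ≤ 50%; LTV 66.5% ≤ 95% → qualifies.
Option C: score 690 < 720; DTI 36.3% > 36%; LTV 66.5% ≤ 80% → does not qualify.
Qualifying: Option A, Option B. Lowest rate is 5.67% → Option B.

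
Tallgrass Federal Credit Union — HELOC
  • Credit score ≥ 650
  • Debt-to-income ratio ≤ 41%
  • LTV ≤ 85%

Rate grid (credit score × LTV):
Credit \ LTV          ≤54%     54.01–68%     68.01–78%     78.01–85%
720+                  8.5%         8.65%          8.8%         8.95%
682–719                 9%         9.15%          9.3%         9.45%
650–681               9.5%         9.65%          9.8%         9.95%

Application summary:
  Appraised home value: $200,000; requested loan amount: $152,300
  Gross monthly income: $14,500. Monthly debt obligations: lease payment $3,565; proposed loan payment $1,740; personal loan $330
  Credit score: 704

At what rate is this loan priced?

9.3%

Credit score 704 ≥ 650; Total monthly debts = (3,565 + 1,740 + 330) = 5,635. Debt-to-income = 5,635/14,500 = 38.9% — meets 41% limit
LTV: 152,300 ÷ 200,000 = 76.2%, within 85% cap
Row: 704 falls in 682–719. Column: 76.2% falls in 68.01–78%. Rate = 9.3%.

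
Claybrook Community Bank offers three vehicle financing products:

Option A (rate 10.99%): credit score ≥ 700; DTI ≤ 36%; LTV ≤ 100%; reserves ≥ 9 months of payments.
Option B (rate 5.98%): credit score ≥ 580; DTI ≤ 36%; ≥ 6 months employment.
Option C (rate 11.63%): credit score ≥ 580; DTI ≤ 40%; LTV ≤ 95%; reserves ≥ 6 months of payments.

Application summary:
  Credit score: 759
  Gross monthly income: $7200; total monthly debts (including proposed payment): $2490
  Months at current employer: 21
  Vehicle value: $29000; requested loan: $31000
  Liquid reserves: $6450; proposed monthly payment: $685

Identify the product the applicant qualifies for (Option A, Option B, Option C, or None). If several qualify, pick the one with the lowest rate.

DTI = 2,490/7,200 = 34.6%.
LTV = 31,000/29,000 = 106.9%.
Reserves = 6,450/685 = 9.4 months.
Option A: score 759 ≥ 700; DTI 34.6% ≤ 36%; LTV 106.9% > 100%; reserves 9.4 ≥ 9 mo → does not qualify.
Option B: score 759 ≥ 580; DTI 34.6% ≤ 36%; employment 21 ≥ 6 mo → qualifies.
Option C: score 759 ≥ 580; DTI 34.6% ≤ 40%; LTV 106.9% > 95%; reserves 9.4 ≥ 6 mo → does not qualify.

Option B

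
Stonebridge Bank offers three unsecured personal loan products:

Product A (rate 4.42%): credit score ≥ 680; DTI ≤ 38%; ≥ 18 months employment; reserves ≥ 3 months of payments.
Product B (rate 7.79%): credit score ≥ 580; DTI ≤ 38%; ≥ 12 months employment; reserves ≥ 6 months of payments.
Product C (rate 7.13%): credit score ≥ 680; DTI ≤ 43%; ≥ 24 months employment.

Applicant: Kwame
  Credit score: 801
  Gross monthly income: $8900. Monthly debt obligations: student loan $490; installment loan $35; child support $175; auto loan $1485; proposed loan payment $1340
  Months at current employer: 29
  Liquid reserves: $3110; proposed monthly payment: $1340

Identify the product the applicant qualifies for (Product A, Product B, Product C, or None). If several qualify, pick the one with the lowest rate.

Product C

Total debts = (490 + 35 + 175 + 1,485 + 1,340) = 3,525; DTI = 3,525/8,900 = 39.6%.
Reserves = 3,110/1,340 = 2.3 months.
Product A: score 801 ≥ 680; DTI 39.6% > 38%; employment 29 ≥ 18 mo; reserves 2.3 < 3 mo → does not qualify.
Product B: score 801 ≥ 580; DTI 39.6% > 38%; employment 29 ≥ 12 mo; reserves 2.3 < 6 mo → does not qualify.
Product C: score 801 ≥ 680; DTI 39.6% ≤ 43%; employment 29 ≥ 24 mo → qualifies.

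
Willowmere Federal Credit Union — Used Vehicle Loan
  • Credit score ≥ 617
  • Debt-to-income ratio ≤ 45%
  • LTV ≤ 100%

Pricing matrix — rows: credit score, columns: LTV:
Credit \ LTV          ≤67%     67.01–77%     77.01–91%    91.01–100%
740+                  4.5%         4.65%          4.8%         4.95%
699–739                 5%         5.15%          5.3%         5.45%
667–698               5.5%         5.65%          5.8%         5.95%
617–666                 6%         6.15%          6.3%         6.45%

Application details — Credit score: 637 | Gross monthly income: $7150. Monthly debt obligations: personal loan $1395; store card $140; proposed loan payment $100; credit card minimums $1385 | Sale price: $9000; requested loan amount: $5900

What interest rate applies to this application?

6%

Credit score 637 ≥ 617; Total monthly debts = (1,395 + 140 + 100 + 1,385) = 3,020. Debt-to-income = 3,020/7,150 = 42.2% — meets 45% limit
LTV = 5,900/9,000 = 65.6% ≤ 100%
Credit 637 → row 617–666; LTV 65.6% → column ≤67%. Grid cell → 6%.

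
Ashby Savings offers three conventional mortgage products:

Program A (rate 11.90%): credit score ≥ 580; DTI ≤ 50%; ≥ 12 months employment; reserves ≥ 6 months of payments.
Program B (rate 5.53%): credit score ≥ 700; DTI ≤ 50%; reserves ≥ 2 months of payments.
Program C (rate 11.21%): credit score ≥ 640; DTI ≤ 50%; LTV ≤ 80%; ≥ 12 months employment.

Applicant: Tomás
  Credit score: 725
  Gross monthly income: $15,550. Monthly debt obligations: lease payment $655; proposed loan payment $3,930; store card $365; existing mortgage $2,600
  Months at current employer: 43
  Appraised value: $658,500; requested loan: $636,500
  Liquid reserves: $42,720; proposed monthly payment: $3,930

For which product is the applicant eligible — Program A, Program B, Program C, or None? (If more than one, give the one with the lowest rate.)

Total debts = (655 + 3,930 + 365 + 2,600) = 7,550; DTI = 7,550/15,550 = 48.6%.
LTV = 636,500/658,500 = 96.7%.
Reserves = 42,720/3,930 = 10.9 months.
Program A: score 725 ≥ 580; DTI 48.6% ≤ 50%; employment 43 ≥ 12 mo; reserves 10.9 ≥ 6 mo → qualifies.
Program B: score 725 ≥ 700; DTI 48.6% ≤ 50%; reserves 10.9 ≥ 2 mo → qualifies.
Program C: score 725 ≥ 640; DTI 48.6% ≤ 50%; LTV 96.7% > 80%; employment 43 ≥ 12 mo → does not qualify.
Qualifying: Program A, Program B. Lowest rate is 5.53% → Program B.

Program B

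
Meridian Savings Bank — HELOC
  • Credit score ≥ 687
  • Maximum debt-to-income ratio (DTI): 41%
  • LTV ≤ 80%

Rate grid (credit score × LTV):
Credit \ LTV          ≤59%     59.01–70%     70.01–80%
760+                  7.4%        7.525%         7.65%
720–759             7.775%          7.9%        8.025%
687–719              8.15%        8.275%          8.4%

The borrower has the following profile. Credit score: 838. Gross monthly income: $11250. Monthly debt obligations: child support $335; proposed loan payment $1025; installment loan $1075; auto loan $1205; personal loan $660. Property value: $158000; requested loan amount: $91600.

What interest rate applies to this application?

7.4%

Credit score 838 ≥ 687; Total monthly debts = (335 + 1,025 + 1,075 + 1,205 + 660) = 4,300. Debt-to-income = 4,300/11,250 = 38.2% — meets 41% limit
LTV = 91,600/158,000 = 58% ≤ 80%
Row: 838 falls in 760+. Column: 58% falls in ≤59%. Rate = 7.4%.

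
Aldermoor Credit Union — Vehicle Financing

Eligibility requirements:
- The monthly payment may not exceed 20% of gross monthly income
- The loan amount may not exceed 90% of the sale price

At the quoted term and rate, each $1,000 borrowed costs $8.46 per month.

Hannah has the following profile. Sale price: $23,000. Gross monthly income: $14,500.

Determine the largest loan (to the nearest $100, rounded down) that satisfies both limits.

Payment cap: 20% × $14,500 = $2,900/month.
At $8.46 per $1,000, that supports 2,900/8.46 × 1,000 ≈ $342,789 → $342,700.
LTV cap: 90% × $23,000 = $20,700 → $20,700.
Binding constraint: loan-to-value.

$20,700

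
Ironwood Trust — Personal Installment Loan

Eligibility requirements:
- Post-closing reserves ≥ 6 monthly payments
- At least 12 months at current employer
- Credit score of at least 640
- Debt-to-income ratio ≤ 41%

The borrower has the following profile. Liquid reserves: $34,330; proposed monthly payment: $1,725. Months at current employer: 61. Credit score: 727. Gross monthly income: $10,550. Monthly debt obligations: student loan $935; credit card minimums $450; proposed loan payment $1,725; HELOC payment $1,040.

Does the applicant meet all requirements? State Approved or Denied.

Approved

Reserves: 34,330 ÷ 1,725 = 19.9 months (meets 6-month minimum)
Employment 61 ≥ 12 months
Credit score 727 ≥ 640 (meets)
Total monthly debts = (935 + 450 + 1,725 + 1,040) = 4,150. Debt-to-income = 4,150/10,550 = 39.3% — meets 41% limit
All criteria satisfied.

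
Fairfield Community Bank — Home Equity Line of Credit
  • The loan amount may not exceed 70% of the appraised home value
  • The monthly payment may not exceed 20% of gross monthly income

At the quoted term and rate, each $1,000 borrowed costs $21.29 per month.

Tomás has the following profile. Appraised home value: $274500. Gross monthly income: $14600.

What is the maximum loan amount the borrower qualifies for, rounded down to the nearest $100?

$137,100

Payment cap: 20% × $14,600 = $2,920/month.
At $21.29 per $1,000, that supports 2,920/21.29 × 1,000 ≈ $137,153 → $137,100.
LTV cap: 70% × $274,500 = $192,150 → $192,100.
Binding constraint: payment-to-income.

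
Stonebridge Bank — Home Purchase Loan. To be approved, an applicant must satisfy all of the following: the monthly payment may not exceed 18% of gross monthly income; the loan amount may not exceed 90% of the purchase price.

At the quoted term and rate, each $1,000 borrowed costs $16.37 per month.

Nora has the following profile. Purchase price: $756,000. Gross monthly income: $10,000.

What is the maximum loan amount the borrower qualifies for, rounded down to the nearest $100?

Payment cap: 18% × $10,000 = $1,800/month.
At $16.37 per $1,000, that supports 1,800/16.37 × 1,000 ≈ $109,957 → $109,900.
LTV cap: 90% × $756,000 = $680,400 → $680,400.
Binding constraint: payment-to-income.

$109,900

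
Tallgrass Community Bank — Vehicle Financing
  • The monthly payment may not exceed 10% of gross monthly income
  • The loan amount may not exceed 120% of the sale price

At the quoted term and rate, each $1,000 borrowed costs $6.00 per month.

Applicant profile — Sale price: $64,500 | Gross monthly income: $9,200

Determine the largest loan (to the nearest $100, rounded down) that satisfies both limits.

Payment cap: 10% × $9,200 = $920/month.
At $6.00 per $1,000, that supports 920/6.00 × 1,000 ≈ $153,333 → $153,300.
LTV cap: 120% × $64,500 = $77,400 → $77,400.
Binding constraint: loan-to-value.

$77,400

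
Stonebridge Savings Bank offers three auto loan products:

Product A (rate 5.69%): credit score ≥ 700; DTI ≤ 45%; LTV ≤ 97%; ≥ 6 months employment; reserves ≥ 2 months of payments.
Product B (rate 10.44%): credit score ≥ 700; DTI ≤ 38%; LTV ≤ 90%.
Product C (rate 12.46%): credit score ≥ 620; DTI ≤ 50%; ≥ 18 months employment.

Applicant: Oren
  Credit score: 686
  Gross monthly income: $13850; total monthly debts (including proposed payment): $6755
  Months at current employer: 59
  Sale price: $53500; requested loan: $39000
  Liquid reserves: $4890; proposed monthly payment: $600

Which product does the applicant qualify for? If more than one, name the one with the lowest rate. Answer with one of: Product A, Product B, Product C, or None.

DTI = 6,755/13,850 = 48.8%.
LTV = 39,000/53,500 = 72.9%.
Reserves = 4,890/600 = 8.2 months.
Product A: score 686 < 700; DTI 48.8% > 45%; LTV 72.9% ≤ 97%; employment 59 ≥ 6 mo; reserves 8.2 ≥ 2 mo → does not qualify.
Product B: score 686 < 700; DTI 48.8% > 38%; LTV 72.9% ≤ 90% → does not qualify.
Product C: score 686 ≥ 620; DTI 48.8% ≤ 50%; employment 59 ≥ 18 mo → qualifies.

Product C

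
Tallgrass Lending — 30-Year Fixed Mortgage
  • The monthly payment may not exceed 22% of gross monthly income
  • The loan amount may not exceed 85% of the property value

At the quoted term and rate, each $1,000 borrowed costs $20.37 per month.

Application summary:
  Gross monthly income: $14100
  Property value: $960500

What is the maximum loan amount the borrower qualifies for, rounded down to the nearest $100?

$152,200

Payment cap: 22% × $14,100 = $3,102/month.
At $20.37 per $1,000, that supports 3,102/20.37 × 1,000 ≈ $152,282 → $152,200.
LTV cap: 85% × $960,500 = $816,425 → $816,400.
Binding constraint: payment-to-income.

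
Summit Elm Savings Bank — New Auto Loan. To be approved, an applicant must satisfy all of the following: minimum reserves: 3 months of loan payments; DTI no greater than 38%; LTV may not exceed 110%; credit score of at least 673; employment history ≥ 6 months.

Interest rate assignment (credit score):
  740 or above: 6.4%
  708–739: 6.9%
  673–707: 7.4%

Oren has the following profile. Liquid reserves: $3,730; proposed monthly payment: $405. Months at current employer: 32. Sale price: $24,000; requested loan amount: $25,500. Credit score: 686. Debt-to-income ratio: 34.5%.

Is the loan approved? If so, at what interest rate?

Credit score 686 ≥ 673 (meets minimum)
DTI 34.5% ≤ 38%
Reserves = 3,730/405 = 9.2 months ≥ 3
LTV: 25,500 ÷ 24,000 = 106.2%, within 110% cap
Employment 32 ≥ 6 months
All requirements met. Score 686 falls in the 673–707 tier → 7.4%.

Approved at 7.4%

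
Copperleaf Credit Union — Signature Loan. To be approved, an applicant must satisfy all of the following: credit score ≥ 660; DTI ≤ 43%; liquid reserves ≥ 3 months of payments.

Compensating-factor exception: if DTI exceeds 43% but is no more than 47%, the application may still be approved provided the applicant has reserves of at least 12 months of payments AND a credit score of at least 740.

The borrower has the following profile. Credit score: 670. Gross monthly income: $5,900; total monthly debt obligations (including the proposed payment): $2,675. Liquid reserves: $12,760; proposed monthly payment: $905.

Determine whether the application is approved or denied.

Credit score 670 ≥ 660 (meets base)
DTI: 2,675 ÷ 5,900 = 45.3%, over the 43% base limit.
Reserves = 12,760/905 = 14.1 months ≥ 3
DTI 45.3% is within the 43%–47% exception band; checking compensating factors.
Override check — reserves: 14.1 mo (ok); score: 670 (below 740).
Override conditions not both satisfied; exception does not apply.

Denied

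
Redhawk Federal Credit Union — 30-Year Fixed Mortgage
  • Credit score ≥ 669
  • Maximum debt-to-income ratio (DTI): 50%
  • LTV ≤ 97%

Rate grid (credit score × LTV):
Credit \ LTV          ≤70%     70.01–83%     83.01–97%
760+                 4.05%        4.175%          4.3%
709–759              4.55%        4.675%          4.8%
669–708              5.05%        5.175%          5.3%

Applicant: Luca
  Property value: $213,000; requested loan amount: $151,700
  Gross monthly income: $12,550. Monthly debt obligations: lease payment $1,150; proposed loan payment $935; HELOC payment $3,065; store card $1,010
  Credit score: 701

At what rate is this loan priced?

Credit score 701 ≥ 669; Total monthly debts = (1,150 + 935 + 3,065 + 1,010) = 6,160. DTI = 6,160/12,550 = 49.1% ≤ 50%
Loan-to-value = 151,700/213,000 = 71.2% — pass (97% max)
Credit 701 → row 669–708; LTV 71.2% → column 70.01–83%. Grid cell → 5.175%.

5.175%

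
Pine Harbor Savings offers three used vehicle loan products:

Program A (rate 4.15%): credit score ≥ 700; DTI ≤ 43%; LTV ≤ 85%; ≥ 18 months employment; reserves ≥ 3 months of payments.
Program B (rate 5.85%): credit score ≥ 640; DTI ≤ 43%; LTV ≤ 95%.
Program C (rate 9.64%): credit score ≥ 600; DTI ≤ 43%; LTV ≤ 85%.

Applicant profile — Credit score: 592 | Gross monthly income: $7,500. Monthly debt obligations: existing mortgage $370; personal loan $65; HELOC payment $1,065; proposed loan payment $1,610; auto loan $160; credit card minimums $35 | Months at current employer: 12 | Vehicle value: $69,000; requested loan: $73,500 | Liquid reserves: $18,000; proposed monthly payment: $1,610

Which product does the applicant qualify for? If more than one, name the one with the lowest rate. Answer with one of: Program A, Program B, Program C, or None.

Total debts = (370 + 65 + 1,065 + 1,610 + 160 + 35) = 3,305; DTI = 3,305/7,500 = 44.1%.
LTV = 73,500/69,000 = 106.5%.
Reserves = 18,000/1,610 = 11.2 months.
Program A: score 592 < 700; DTI 44.1% > 43%; LTV 106.5% > 85%; employment 12 < 18 mo; reserves 11.2 ≥ 3 mo → does not qualify.
Program B: score 592 < 640; DTI 44.1% > 43%; LTV 106.5% > 95% → does not qualify.
Program C: score 592 < 600; DTI 44.1% > 43%; LTV 106.5% > 85% → does not qualify.

None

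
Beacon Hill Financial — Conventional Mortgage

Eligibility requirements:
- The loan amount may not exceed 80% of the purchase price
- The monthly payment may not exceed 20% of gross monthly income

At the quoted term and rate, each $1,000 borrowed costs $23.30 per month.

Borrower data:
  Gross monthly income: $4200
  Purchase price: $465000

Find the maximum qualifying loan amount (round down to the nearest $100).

Payment cap: 20% × $4,200 = $840/month.
At $23.30 per $1,000, that supports 840/23.30 × 1,000 ≈ $36,051 → $36,000.
LTV cap: 80% × $465,000 = $372,000 → $372,000.
Binding constraint: payment-to-income.

$36,000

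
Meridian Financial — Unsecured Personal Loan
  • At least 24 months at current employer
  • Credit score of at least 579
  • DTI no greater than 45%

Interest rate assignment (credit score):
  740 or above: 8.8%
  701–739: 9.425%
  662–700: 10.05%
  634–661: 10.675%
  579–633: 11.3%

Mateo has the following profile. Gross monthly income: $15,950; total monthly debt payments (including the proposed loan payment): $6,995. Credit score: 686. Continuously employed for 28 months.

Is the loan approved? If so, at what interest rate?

Credit score 686 ≥ 579 (meets minimum)
Debt-to-income = 6,995/15,950 = 43.9% — meets 45% limit
Employment 28 ≥ 24 months
All requirements met. Score 686 falls in the 662–700 tier → 10.05%.

Approved at 10.05%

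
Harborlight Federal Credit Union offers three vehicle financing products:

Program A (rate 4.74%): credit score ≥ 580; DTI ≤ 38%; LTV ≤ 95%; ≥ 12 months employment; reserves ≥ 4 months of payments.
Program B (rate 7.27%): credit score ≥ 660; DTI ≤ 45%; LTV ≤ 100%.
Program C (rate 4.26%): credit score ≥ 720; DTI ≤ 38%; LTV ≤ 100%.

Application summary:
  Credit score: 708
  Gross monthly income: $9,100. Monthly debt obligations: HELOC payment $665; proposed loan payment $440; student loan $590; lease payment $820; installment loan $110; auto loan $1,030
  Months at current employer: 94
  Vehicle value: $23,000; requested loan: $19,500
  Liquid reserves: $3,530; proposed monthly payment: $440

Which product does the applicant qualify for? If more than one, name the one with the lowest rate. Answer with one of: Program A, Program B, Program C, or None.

Program B

Total debts = (665 + 440 + 590 + 820 + 110 + 1,030) = 3,655; DTI = 3,655/9,100 = 40.2%.
LTV = 19,500/23,000 = 84.8%.
Reserves = 3,530/440 = 8.0 months.
Program A: score 708 ≥ 580; DTI 40.2% > 38%; LTV 84.8% ≤ 95%; employment 94 ≥ 12 mo; reserves 8.0 ≥ 4 mo → does not qualify.
Program B: score 708 ≥ 660; DTI 40.2% ≤ 45%; LTV 84.8% ≤ 100% → qualifies.
Program C: score 708 < 720; DTI 40.2% > 38%; LTV 84.8% ≤ 100% → does not qualify.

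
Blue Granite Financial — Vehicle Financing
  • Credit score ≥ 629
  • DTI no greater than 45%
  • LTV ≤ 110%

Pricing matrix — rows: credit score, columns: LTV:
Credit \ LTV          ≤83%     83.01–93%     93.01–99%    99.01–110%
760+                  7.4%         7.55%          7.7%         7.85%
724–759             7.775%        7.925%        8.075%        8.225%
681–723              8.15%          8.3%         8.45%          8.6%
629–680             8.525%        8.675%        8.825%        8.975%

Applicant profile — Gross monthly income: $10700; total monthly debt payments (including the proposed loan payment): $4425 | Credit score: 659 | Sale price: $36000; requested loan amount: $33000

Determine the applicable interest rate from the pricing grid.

Credit score 659 ≥ 629; DTI: 4,425 ÷ 10,700 = 41.4%, within the 45% cap
Loan-to-value = 33,000/36,000 = 91.7% — pass (110% max)
Credit 659 → row 629–680; LTV 91.7% → column 83.01–93%. Grid cell → 8.675%.

8.675%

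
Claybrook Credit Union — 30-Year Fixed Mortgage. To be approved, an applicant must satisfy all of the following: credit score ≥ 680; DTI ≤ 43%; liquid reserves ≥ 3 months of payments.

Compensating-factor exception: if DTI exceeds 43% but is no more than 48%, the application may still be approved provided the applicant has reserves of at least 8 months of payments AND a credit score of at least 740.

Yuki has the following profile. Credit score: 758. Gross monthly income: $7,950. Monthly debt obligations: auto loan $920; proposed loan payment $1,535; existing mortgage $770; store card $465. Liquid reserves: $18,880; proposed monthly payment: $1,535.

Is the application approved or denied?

Credit score 758 ≥ 680 (meets base)
Total debts = (920 + 1,535 + 770 + 465) = 3,690. DTI: 3,690 ÷ 7,950 = 46.4%, over the 43% base limit.
Reserves = 18,880/1,535 = 12.3 months ≥ 3
DTI 46.4% is within the 43%–48% exception band; checking compensating factors.
Override check — reserves: 12.3 mo (ok); score: 758 (ok).
Both compensating conditions met → exception applies.

Approved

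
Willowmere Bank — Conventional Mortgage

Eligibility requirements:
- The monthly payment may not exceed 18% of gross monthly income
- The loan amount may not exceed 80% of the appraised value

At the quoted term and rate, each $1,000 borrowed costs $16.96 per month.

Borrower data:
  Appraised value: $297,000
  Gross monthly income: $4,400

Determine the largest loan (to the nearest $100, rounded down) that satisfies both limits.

$46,600

Payment cap: 18% × $4,400 = $792/month.
At $16.96 per $1,000, that supports 792/16.96 × 1,000 ≈ $46,698 → $46,600.
LTV cap: 80% × $297,000 = $237,600 → $237,600.
Binding constraint: payment-to-income.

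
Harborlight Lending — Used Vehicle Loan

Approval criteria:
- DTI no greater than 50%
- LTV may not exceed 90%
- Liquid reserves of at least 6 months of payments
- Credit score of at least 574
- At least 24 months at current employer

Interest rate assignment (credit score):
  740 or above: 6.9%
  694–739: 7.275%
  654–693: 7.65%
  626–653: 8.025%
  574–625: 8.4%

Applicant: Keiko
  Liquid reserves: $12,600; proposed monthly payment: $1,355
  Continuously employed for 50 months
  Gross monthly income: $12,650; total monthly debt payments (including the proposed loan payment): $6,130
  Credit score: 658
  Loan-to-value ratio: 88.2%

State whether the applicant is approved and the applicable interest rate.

Credit score 658 ≥ 574 (meets minimum)
DTI: 6,130 ÷ 12,650 = 48.5%, within the 50% cap
Reserves: 12,600 ÷ 1,355 = 9.3 months (meets 6-month minimum)
Employment 50 ≥ 24 months
LTV 88.2% ≤ 90%
All requirements met. Score 658 falls in the 654–693 tier → 7.65%.

Approved at 7.65%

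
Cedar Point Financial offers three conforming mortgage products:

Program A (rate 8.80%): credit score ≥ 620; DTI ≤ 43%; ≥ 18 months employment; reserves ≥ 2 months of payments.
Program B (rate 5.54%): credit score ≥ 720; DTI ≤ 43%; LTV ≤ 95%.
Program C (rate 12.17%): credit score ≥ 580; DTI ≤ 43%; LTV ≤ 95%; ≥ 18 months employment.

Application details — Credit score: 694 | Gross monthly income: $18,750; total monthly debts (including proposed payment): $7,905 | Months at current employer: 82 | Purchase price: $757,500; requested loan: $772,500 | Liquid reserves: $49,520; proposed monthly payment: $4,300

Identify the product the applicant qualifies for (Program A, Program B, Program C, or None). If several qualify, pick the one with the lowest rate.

Program A

DTI = 7,905/18,750 = 42.2%.
LTV = 772,500/757,500 = 102%.
Reserves = 49,520/4,300 = 11.5 months.
Program A: score 694 ≥ 620; DTI 42.2% ≤ 43%; employment 82 ≥ 18 mo; reserves 11.5 ≥ 2 mo → qualifies.
Program B: score 694 < 720; DTI 42.2% ≤ 43%; LTV 102% > 95% → does not qualify.
Program C: score 694 ≥ 580; DTI 42.2% ≤ 43%; LTV 102% > 95%; employment 82 ≥ 18 mo → does not qualify.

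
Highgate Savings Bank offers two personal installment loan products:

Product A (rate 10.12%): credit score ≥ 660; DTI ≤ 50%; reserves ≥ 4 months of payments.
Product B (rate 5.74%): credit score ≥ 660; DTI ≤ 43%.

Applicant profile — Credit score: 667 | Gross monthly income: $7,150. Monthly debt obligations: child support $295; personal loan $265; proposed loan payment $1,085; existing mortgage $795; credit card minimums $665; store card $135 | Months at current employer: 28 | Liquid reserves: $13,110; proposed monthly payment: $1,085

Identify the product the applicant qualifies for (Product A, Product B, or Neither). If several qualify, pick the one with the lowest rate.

Total debts = (295 + 265 + 1,085 + 795 + 665 + 135) = 3,240; DTI = 3,240/7,150 = 45.3%.
Reserves = 13,110/1,085 = 12.1 months.
Product A: score 667 ≥ 660; DTI 45.3% ≤ 50%; reserves 12.1 ≥ 4 mo → qualifies.
Product B: score 667 ≥ 660; DTI 45.3% > 43% → does not qualify.

Product A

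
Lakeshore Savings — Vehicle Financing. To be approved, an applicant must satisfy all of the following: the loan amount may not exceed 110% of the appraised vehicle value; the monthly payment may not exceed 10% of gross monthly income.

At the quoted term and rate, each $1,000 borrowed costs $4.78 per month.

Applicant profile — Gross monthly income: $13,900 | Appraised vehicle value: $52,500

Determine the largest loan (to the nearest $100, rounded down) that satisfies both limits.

$57,700

Payment cap: 10% × $13,900 = $1,390/month.
At $4.78 per $1,000, that supports 1,390/4.78 × 1,000 ≈ $290,794 → $290,700.
LTV cap: 110% × $52,500 = $57,750 → $57,700.
Binding constraint: loan-to-value.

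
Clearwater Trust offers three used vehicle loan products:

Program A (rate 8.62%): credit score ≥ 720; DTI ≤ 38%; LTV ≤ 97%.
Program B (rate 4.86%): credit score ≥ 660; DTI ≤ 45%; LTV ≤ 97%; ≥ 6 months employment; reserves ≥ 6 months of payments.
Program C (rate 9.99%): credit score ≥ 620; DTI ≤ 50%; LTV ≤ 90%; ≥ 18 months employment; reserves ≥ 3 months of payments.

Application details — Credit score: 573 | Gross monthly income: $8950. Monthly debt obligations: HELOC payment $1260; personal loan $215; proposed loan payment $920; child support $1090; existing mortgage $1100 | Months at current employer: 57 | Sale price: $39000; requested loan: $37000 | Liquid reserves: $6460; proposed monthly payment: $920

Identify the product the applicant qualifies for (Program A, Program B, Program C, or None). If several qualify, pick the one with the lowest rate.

None

Total debts = (1,260 + 215 + 920 + 1,090 + 1,100) = 4,585; DTI = 4,585/8,950 = 51.2%.
LTV = 37,000/39,000 = 94.9%.
Reserves = 6,460/920 = 7.0 months.
Program A: score 573 < 720; DTI 51.2% > 38%; LTV 94.9% ≤ 97% → does not qualify.
Program B: score 573 < 660; DTI 51.2% > 45%; LTV 94.9% ≤ 97%; employment 57 ≥ 6 mo; reserves 7.0 ≥ 6 mo → does not qualify.
Program C: score 573 < 620; DTI 51.2% > 50%; LTV 94.9% > 90%; employment 57 ≥ 18 mo; reserves 7.0 ≥ 3 mo → does not qualify.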